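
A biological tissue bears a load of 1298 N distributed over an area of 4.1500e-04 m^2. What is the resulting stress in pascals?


stress = F / A
stress = 1298 / 4.1500e-04
stress = 3.1277e+06


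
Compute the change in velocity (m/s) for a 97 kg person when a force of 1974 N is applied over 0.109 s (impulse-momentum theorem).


J = F * dt = 1974 * 0.109 = 215.1660 N*s
delta_v = J / m
delta_v = 215.1660 / 97
delta_v = 2.2182


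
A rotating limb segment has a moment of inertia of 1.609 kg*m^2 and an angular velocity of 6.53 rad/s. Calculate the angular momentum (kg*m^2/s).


L = I * omega
L = 1.609 * 6.53
L = 10.5068


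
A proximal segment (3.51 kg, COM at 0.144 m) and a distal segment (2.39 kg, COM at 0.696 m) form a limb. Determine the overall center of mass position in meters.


COM = (m1*x1 + m2*x2) / (m1 + m2)
COM = (3.51*0.144 + 2.39*0.696) / (3.51 + 2.39)
Numerator = 2.1689
Denominator = 5.9000
COM = 0.3676


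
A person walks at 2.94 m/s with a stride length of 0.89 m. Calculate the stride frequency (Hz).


f = v / stride_length
f = 2.94 / 0.89
f = 3.3034


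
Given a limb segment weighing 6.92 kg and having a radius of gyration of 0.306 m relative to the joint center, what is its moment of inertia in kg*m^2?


I = m * k^2
I = 6.92 * 0.306^2
k^2 = 0.0936
I = 0.6480


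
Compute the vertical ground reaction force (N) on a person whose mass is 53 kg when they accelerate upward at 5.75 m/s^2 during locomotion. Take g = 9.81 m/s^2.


GRF = m * (g + a)
GRF = 53 * (9.81 + 5.75)
GRF = 53 * 15.5600
GRF = 824.6800


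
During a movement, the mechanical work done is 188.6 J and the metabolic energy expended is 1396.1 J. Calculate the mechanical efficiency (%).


eta = (W_mech / E_meta) * 100
eta = (188.6 / 1396.1) * 100
ratio = 0.1351
eta = 13.5091


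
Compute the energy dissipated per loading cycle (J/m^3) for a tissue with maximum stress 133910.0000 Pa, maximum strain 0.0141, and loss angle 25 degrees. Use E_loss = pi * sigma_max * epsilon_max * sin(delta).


E_loss = pi * sigma_max * epsilon_max * sin(delta)
delta = 25 deg = 0.4363 rad
sin(delta) = 0.4226
E_loss = pi * 133910.0000 * 0.0141 * 0.4226
E_loss = 2506.8610


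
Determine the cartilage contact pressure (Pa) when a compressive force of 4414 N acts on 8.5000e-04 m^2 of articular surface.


P = F / A
P = 4414 / 8.5000e-04
P = 5.1929e+06


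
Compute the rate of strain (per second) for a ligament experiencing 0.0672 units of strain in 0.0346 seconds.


strain_rate = delta_strain / delta_t
strain_rate = 0.0672 / 0.0346
strain_rate = 1.9422


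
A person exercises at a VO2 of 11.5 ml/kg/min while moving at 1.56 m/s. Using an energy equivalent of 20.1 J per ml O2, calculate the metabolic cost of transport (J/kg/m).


Power per kg = VO2 * 20.1 / 60
Power per kg = 11.5 * 20.1 / 60 = 3.8525 W/kg
Cost = power_per_kg / speed
Cost = 3.8525 / 1.56
Cost = 2.4696


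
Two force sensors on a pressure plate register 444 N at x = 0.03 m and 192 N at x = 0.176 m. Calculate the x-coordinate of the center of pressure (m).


COP_x = (F1*x1 + F2*x2) / (F1 + F2)
COP_x = (444*0.03 + 192*0.176) / (444 + 192)
Numerator = 47.1120
Denominator = 636
COP_x = 0.0741


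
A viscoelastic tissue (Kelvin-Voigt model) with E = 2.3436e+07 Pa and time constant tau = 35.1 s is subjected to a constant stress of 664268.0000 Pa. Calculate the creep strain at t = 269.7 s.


epsilon(t) = (sigma/E) * (1 - exp(-t/tau))
sigma/E = 664268.0000 / 2.3436e+07 = 0.0283
exp(-t/tau) = exp(-269.7 / 35.1) = 4.6024e-04
epsilon = 0.0283 * (1 - 4.6024e-04)
epsilon = 0.0283


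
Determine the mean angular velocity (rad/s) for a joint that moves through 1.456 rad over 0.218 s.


omega = delta_theta / delta_t
omega = 1.456 / 0.218
omega = 6.6789


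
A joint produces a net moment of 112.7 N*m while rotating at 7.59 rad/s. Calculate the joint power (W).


P = M * omega
P = 112.7 * 7.59
P = 855.3930


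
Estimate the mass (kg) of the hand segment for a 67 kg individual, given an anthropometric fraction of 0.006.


m_segment = body_mass * fraction
m_segment = 67 * 0.006
m_segment = 0.4020


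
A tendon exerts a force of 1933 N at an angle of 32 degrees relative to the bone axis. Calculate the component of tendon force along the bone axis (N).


F_eff = F_tendon * cos(theta)
theta = 32 deg = 0.5585 rad
cos(theta) = 0.8480
F_eff = 1933 * 0.8480
F_eff = 1639.2770


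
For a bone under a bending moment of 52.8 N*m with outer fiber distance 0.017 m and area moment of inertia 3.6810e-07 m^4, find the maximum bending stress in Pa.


sigma = M * c / I
sigma = 52.8 * 0.017 / 3.6810e-07
M * c = 0.8976
sigma = 2.4385e+06


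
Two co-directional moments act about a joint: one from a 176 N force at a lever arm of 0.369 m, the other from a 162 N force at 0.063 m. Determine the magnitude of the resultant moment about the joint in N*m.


M = F1 * d1 + F2 * d2
M = 176 * 0.369 + 162 * 0.063
M = 64.9440 + 10.2060
M = 75.1500


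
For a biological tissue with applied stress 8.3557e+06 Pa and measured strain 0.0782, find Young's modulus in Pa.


E = stress / strain
E = 8.3557e+06 / 0.0782
E = 1.0685e+08


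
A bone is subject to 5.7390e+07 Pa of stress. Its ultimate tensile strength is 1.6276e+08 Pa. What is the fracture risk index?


FRI = applied / ultimate
FRI = 5.7390e+07 / 1.6276e+08
FRI = 0.3526


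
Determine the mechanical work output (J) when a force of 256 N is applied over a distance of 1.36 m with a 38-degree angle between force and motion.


W = F * d * cos(theta)
theta = 38 deg = 0.6632 rad
cos(theta) = 0.7880
W = 256 * 1.36 * 0.7880
W = 274.3538


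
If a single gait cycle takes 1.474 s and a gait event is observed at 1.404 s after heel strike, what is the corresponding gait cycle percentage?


pct = (event_time / cycle_time) * 100
pct = (1.404 / 1.474) * 100
ratio = 0.9525
pct = 95.2510


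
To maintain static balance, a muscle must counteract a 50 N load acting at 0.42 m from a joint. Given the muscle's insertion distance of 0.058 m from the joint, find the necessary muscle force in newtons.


F_muscle = W * d_load / d_muscle
F_muscle = 50 * 0.42 / 0.058
Numerator = 21.0000
F_muscle = 362.0690


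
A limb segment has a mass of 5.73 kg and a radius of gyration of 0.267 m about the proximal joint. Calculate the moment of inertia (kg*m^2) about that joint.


I = m * k^2
I = 5.73 * 0.267^2
k^2 = 0.0713
I = 0.4085


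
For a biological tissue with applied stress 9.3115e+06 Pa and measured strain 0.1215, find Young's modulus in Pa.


E = stress / strain
E = 9.3115e+06 / 0.1215
E = 7.6638e+07


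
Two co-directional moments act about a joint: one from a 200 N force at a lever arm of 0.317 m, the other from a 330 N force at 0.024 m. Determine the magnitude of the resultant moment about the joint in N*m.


M = F1 * d1 + F2 * d2
M = 200 * 0.317 + 330 * 0.024
M = 63.4000 + 7.9200
M = 71.3200


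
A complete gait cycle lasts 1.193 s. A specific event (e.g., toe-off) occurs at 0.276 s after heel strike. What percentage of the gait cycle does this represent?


pct = (event_time / cycle_time) * 100
pct = (0.276 / 1.193) * 100
ratio = 0.2313
pct = 23.1350


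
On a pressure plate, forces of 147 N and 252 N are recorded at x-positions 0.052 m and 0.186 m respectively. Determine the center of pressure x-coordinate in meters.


COP_x = (F1*x1 + F2*x2) / (F1 + F2)
COP_x = (147*0.052 + 252*0.186) / (147 + 252)
Numerator = 54.5160
Denominator = 399
COP_x = 0.1366


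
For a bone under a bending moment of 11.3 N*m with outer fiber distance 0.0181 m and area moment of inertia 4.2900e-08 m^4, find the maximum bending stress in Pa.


sigma = M * c / I
sigma = 11.3 * 0.0181 / 4.2900e-08
M * c = 0.2045
sigma = 4.7676e+06


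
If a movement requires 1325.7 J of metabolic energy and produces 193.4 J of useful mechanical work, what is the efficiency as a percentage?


eta = (W_mech / E_meta) * 100
eta = (193.4 / 1325.7) * 100
ratio = 0.1459
eta = 14.5885


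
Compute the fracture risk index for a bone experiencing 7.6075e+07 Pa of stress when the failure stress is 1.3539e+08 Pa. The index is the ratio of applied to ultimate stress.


FRI = applied / ultimate
FRI = 7.6075e+07 / 1.3539e+08
FRI = 0.5619


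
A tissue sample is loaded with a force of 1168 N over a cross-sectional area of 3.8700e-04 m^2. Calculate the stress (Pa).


stress = F / A
stress = 1168 / 3.8700e-04
stress = 3.0181e+06


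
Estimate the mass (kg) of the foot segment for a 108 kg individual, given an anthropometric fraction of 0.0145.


m_segment = body_mass * fraction
m_segment = 108 * 0.0145
m_segment = 1.5660


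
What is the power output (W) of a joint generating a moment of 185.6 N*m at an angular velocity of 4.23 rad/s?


P = M * omega
P = 185.6 * 4.23
P = 785.0880


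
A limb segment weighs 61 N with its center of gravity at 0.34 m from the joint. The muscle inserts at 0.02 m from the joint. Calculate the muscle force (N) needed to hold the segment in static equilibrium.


F_muscle = W * d_load / d_muscle
F_muscle = 61 * 0.34 / 0.02
Numerator = 20.7400
F_muscle = 1037.0000


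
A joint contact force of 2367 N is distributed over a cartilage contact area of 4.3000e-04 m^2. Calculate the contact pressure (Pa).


P = F / A
P = 2367 / 4.3000e-04
P = 5.5047e+06


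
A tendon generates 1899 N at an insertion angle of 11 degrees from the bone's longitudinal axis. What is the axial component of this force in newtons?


F_eff = F_tendon * cos(theta)
theta = 11 deg = 0.1920 rad
cos(theta) = 0.9816
F_eff = 1899 * 0.9816
F_eff = 1864.1100


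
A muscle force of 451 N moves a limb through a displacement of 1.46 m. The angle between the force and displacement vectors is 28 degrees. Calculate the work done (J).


W = F * d * cos(theta)
theta = 28 deg = 0.4887 rad
cos(theta) = 0.8829
W = 451 * 1.46 * 0.8829
W = 581.3857


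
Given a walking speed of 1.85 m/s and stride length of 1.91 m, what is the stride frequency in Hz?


f = v / stride_length
f = 1.85 / 1.91
f = 0.9686


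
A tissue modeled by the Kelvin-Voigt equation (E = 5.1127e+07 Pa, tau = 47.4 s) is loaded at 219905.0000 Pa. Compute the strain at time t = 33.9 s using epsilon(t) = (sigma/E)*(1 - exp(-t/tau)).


epsilon(t) = (sigma/E) * (1 - exp(-t/tau))
sigma/E = 219905.0000 / 5.1127e+07 = 0.0043
exp(-t/tau) = exp(-33.9 / 47.4) = 0.4891
epsilon = 0.0043 * (1 - 0.4891)
epsilon = 0.0022


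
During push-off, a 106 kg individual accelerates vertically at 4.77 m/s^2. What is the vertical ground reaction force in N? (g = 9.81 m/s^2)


GRF = m * (g + a)
GRF = 106 * (9.81 + 4.77)
GRF = 106 * 14.5800
GRF = 1545.4800


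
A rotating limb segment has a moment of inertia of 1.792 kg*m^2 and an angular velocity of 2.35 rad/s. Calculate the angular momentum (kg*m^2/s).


L = I * omega
L = 1.792 * 2.35
L = 4.2112


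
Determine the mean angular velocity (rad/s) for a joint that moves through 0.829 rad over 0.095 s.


omega = delta_theta / delta_t
omega = 0.829 / 0.095
omega = 8.7263


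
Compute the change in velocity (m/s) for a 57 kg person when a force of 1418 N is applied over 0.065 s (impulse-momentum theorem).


J = F * dt = 1418 * 0.065 = 92.1700 N*s
delta_v = J / m
delta_v = 92.1700 / 57
delta_v = 1.6170


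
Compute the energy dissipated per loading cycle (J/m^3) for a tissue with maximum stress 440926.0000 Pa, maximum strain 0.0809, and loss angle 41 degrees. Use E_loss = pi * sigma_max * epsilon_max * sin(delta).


E_loss = pi * sigma_max * epsilon_max * sin(delta)
delta = 41 deg = 0.7156 rad
sin(delta) = 0.6561
E_loss = pi * 440926.0000 * 0.0809 * 0.6561
E_loss = 73520.2575


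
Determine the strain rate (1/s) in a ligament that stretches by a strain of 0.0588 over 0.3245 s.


strain_rate = delta_strain / delta_t
strain_rate = 0.0588 / 0.3245
strain_rate = 0.1812


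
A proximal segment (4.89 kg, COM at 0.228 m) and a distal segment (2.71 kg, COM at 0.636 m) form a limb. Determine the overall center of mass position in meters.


COM = (m1*x1 + m2*x2) / (m1 + m2)
COM = (4.89*0.228 + 2.71*0.636) / (4.89 + 2.71)
Numerator = 2.8385
Denominator = 7.6000
COM = 0.3735


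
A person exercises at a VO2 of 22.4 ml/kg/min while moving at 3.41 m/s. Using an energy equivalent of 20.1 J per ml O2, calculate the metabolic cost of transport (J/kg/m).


Power per kg = VO2 * 20.1 / 60
Power per kg = 22.4 * 20.1 / 60 = 7.5040 W/kg
Cost = power_per_kg / speed
Cost = 7.5040 / 3.41
Cost = 2.2006


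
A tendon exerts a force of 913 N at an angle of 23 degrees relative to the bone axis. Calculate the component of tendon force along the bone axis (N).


F_eff = F_tendon * cos(theta)
theta = 23 deg = 0.4014 rad
cos(theta) = 0.9205
F_eff = 913 * 0.9205
F_eff = 840.4209


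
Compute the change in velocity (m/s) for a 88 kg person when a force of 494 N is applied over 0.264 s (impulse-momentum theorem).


J = F * dt = 494 * 0.264 = 130.4160 N*s
delta_v = J / m
delta_v = 130.4160 / 88
delta_v = 1.4820


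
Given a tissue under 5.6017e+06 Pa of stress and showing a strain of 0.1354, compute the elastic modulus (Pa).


E = stress / strain
E = 5.6017e+06 / 0.1354
E = 4.1371e+07


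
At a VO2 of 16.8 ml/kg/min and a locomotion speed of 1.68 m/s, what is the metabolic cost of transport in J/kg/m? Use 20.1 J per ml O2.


Power per kg = VO2 * 20.1 / 60
Power per kg = 16.8 * 20.1 / 60 = 5.6280 W/kg
Cost = power_per_kg / speed
Cost = 5.6280 / 1.68
Cost = 3.3500


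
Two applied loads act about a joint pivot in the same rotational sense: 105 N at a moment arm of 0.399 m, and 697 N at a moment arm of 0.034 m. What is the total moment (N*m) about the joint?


M = F1 * d1 + F2 * d2
M = 105 * 0.399 + 697 * 0.034
M = 41.8950 + 23.6980
M = 65.5930


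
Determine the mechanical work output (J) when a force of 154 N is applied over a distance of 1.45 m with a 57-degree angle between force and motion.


W = F * d * cos(theta)
theta = 57 deg = 0.9948 rad
cos(theta) = 0.5446
W = 154 * 1.45 * 0.5446
W = 121.6179


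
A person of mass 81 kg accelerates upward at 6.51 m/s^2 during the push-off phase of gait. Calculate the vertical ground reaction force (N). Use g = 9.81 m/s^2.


GRF = m * (g + a)
GRF = 81 * (9.81 + 6.51)
GRF = 81 * 16.3200
GRF = 1321.9200


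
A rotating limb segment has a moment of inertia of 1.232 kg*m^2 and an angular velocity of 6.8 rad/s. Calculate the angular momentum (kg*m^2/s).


L = I * omega
L = 1.232 * 6.8
L = 8.3776


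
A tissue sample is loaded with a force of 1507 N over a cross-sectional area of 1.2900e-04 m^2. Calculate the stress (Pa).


stress = F / A
stress = 1507 / 1.2900e-04
stress = 1.1682e+07


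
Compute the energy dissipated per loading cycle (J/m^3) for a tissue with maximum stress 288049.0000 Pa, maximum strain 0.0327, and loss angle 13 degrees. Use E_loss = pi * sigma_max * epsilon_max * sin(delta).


E_loss = pi * sigma_max * epsilon_max * sin(delta)
delta = 13 deg = 0.2269 rad
sin(delta) = 0.2250
E_loss = pi * 288049.0000 * 0.0327 * 0.2250
E_loss = 6656.5934


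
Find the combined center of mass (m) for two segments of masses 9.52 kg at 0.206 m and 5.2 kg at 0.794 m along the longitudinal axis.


COM = (m1*x1 + m2*x2) / (m1 + m2)
COM = (9.52*0.206 + 5.2*0.794) / (9.52 + 5.2)
Numerator = 6.0899
Denominator = 14.7200
COM = 0.4137


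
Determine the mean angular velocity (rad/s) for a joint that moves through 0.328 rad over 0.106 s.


omega = delta_theta / delta_t
omega = 0.328 / 0.106
omega = 3.0943


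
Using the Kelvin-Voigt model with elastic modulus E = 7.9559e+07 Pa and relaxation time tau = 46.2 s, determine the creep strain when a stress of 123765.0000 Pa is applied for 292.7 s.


epsilon(t) = (sigma/E) * (1 - exp(-t/tau))
sigma/E = 123765.0000 / 7.9559e+07 = 0.0016
exp(-t/tau) = exp(-292.7 / 46.2) = 0.0018
epsilon = 0.0016 * (1 - 0.0018)
epsilon = 0.0016


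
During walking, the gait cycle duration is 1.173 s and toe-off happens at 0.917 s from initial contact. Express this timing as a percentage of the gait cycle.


pct = (event_time / cycle_time) * 100
pct = (0.917 / 1.173) * 100
ratio = 0.7818
pct = 78.1756


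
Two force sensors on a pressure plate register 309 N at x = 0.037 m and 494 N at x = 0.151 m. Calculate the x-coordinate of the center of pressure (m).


COP_x = (F1*x1 + F2*x2) / (F1 + F2)
COP_x = (309*0.037 + 494*0.151) / (309 + 494)
Numerator = 86.0270
Denominator = 803
COP_x = 0.1071


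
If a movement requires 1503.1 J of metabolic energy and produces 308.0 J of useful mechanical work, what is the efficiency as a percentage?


eta = (W_mech / E_meta) * 100
eta = (308.0 / 1503.1) * 100
ratio = 0.2049
eta = 20.4910


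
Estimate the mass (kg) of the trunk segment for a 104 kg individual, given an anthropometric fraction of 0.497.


m_segment = body_mass * fraction
m_segment = 104 * 0.497
m_segment = 51.6880


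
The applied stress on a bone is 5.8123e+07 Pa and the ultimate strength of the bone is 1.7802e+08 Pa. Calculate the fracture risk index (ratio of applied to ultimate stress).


FRI = applied / ultimate
FRI = 5.8123e+07 / 1.7802e+08
FRI = 0.3265


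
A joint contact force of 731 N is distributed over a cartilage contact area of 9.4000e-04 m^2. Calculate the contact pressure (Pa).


P = F / A
P = 731 / 9.4000e-04
P = 777659.5745


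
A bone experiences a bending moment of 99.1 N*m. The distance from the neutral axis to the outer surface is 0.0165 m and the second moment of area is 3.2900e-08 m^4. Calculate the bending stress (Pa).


sigma = M * c / I
sigma = 99.1 * 0.0165 / 3.2900e-08
M * c = 1.6351
sigma = 4.9701e+07


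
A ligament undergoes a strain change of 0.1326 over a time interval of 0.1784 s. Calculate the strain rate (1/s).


strain_rate = delta_strain / delta_t
strain_rate = 0.1326 / 0.1784
strain_rate = 0.7433


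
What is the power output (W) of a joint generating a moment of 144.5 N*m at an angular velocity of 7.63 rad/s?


P = M * omega
P = 144.5 * 7.63
P = 1102.5350


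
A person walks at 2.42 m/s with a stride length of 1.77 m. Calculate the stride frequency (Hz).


f = v / stride_length
f = 2.42 / 1.77
f = 1.3672


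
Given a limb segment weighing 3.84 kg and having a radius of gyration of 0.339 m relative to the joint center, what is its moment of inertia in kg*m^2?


I = m * k^2
I = 3.84 * 0.339^2
k^2 = 0.1149
I = 0.4413


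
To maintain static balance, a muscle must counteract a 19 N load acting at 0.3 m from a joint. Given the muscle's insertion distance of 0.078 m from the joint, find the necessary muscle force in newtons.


F_muscle = W * d_load / d_muscle
F_muscle = 19 * 0.3 / 0.078
Numerator = 5.7000
F_muscle = 73.0769


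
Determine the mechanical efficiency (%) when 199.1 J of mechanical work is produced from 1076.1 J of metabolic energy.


eta = (W_mech / E_meta) * 100
eta = (199.1 / 1076.1) * 100
ratio = 0.1850
eta = 18.5020


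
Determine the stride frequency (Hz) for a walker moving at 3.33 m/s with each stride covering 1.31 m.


f = v / stride_length
f = 3.33 / 1.31
f = 2.5420


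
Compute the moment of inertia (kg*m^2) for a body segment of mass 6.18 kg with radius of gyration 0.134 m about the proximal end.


I = m * k^2
I = 6.18 * 0.134^2
k^2 = 0.0180
I = 0.1110


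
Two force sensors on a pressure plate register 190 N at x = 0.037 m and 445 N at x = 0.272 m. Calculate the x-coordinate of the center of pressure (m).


COP_x = (F1*x1 + F2*x2) / (F1 + F2)
COP_x = (190*0.037 + 445*0.272) / (190 + 445)
Numerator = 128.0700
Denominator = 635
COP_x = 0.2017


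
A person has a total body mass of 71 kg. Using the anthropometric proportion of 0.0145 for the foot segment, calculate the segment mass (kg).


m_segment = body_mass * fraction
m_segment = 71 * 0.0145
m_segment = 1.0295


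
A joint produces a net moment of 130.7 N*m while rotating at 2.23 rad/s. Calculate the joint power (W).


P = M * omega
P = 130.7 * 2.23
P = 291.4610


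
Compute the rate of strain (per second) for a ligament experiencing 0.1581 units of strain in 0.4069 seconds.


strain_rate = delta_strain / delta_t
strain_rate = 0.1581 / 0.4069
strain_rate = 0.3885


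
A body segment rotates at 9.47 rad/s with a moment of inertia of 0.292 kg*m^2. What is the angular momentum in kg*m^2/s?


L = I * omega
L = 0.292 * 9.47
L = 2.7652


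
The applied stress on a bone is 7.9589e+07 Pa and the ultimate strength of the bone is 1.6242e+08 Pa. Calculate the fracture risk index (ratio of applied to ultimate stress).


FRI = applied / ultimate
FRI = 7.9589e+07 / 1.6242e+08
FRI = 0.4900


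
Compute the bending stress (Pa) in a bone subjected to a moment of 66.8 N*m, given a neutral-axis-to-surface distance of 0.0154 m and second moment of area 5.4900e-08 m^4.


sigma = M * c / I
sigma = 66.8 * 0.0154 / 5.4900e-08
M * c = 1.0287
sigma = 1.8738e+07


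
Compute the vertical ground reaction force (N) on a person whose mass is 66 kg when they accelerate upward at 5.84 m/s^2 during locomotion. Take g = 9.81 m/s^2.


GRF = m * (g + a)
GRF = 66 * (9.81 + 5.84)
GRF = 66 * 15.6500
GRF = 1032.9000


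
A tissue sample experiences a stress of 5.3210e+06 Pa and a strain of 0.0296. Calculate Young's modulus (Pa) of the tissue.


E = stress / strain
E = 5.3210e+06 / 0.0296
E = 1.7976e+08


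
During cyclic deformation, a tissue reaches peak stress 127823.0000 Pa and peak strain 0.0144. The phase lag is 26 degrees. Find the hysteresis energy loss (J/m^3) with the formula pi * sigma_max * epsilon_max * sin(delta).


E_loss = pi * sigma_max * epsilon_max * sin(delta)
delta = 26 deg = 0.4538 rad
sin(delta) = 0.4384
E_loss = pi * 127823.0000 * 0.0144 * 0.4384
E_loss = 2534.9146


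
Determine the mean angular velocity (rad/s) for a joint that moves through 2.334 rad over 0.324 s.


omega = delta_theta / delta_t
omega = 2.334 / 0.324
omega = 7.2037


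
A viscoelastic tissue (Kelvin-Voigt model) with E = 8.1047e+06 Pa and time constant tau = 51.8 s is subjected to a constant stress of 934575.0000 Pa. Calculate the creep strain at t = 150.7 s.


epsilon(t) = (sigma/E) * (1 - exp(-t/tau))
sigma/E = 934575.0000 / 8.1047e+06 = 0.1153
exp(-t/tau) = exp(-150.7 / 51.8) = 0.0545
epsilon = 0.1153 * (1 - 0.0545)
epsilon = 0.1090


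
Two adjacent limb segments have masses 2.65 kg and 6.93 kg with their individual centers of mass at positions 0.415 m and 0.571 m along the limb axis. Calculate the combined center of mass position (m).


COM = (m1*x1 + m2*x2) / (m1 + m2)
COM = (2.65*0.415 + 6.93*0.571) / (2.65 + 6.93)
Numerator = 5.0568
Denominator = 9.5800
COM = 0.5278


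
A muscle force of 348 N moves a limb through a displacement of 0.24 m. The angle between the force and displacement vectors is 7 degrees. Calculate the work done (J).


W = F * d * cos(theta)
theta = 7 deg = 0.1222 rad
cos(theta) = 0.9925
W = 348 * 0.24 * 0.9925
W = 82.8975


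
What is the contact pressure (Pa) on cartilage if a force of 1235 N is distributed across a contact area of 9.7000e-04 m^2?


P = F / A
P = 1235 / 9.7000e-04
P = 1.2732e+06


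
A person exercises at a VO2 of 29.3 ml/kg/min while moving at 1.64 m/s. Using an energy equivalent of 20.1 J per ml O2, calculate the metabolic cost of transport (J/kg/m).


Power per kg = VO2 * 20.1 / 60
Power per kg = 29.3 * 20.1 / 60 = 9.8155 W/kg
Cost = power_per_kg / speed
Cost = 9.8155 / 1.64
Cost = 5.9851


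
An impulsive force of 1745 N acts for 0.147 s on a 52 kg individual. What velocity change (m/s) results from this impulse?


J = F * dt = 1745 * 0.147 = 256.5150 N*s
delta_v = J / m
delta_v = 256.5150 / 52
delta_v = 4.9330


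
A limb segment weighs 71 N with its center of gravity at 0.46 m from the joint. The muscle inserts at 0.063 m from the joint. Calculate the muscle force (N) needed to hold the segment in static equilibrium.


F_muscle = W * d_load / d_muscle
F_muscle = 71 * 0.46 / 0.063
Numerator = 32.6600
F_muscle = 518.4127


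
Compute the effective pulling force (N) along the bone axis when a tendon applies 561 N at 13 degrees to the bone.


F_eff = F_tendon * cos(theta)
theta = 13 deg = 0.2269 rad
cos(theta) = 0.9744
F_eff = 561 * 0.9744
F_eff = 546.6216


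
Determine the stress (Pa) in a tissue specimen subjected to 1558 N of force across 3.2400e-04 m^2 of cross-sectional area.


stress = F / A
stress = 1558 / 3.2400e-04
stress = 4.8086e+06


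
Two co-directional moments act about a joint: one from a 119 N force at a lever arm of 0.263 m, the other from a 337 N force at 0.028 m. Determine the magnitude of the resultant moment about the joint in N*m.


M = F1 * d1 + F2 * d2
M = 119 * 0.263 + 337 * 0.028
M = 31.2970 + 9.4360
M = 40.7330


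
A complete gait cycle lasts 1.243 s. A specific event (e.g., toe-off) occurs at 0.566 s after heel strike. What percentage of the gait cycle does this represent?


pct = (event_time / cycle_time) * 100
pct = (0.566 / 1.243) * 100
ratio = 0.4553
pct = 45.5350


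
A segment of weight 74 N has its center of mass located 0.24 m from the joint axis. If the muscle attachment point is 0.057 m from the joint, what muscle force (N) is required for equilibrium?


F_muscle = W * d_load / d_muscle
F_muscle = 74 * 0.24 / 0.057
Numerator = 17.7600
F_muscle = 311.5789


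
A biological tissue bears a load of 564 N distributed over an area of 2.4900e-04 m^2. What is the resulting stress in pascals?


stress = F / A
stress = 564 / 2.4900e-04
stress = 2.2651e+06


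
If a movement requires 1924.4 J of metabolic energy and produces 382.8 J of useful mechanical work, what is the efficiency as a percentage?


eta = (W_mech / E_meta) * 100
eta = (382.8 / 1924.4) * 100
ratio = 0.1989
eta = 19.8919


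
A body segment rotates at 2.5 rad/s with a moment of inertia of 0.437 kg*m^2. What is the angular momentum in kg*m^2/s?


L = I * omega
L = 0.437 * 2.5
L = 1.0925


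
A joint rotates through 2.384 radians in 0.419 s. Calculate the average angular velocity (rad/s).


omega = delta_theta / delta_t
omega = 2.384 / 0.419
omega = 5.6897


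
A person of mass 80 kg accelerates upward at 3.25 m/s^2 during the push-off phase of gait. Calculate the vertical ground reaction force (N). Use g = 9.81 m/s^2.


GRF = m * (g + a)
GRF = 80 * (9.81 + 3.25)
GRF = 80 * 13.0600
GRF = 1044.8000


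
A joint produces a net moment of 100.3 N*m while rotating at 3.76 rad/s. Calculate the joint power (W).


P = M * omega
P = 100.3 * 3.76
P = 377.1280


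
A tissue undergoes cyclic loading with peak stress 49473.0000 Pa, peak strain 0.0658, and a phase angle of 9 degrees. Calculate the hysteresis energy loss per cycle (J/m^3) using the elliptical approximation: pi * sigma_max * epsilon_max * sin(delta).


E_loss = pi * sigma_max * epsilon_max * sin(delta)
delta = 9 deg = 0.1571 rad
sin(delta) = 0.1564
E_loss = pi * 49473.0000 * 0.0658 * 0.1564
E_loss = 1599.8396


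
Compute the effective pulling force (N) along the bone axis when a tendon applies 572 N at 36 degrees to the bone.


F_eff = F_tendon * cos(theta)
theta = 36 deg = 0.6283 rad
cos(theta) = 0.8090
F_eff = 572 * 0.8090
F_eff = 462.7577


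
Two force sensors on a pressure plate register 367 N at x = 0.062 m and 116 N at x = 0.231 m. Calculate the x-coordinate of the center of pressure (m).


COP_x = (F1*x1 + F2*x2) / (F1 + F2)
COP_x = (367*0.062 + 116*0.231) / (367 + 116)
Numerator = 49.5500
Denominator = 483
COP_x = 0.1026


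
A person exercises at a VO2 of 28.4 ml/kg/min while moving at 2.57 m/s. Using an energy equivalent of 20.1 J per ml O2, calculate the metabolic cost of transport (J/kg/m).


Power per kg = VO2 * 20.1 / 60
Power per kg = 28.4 * 20.1 / 60 = 9.5140 W/kg
Cost = power_per_kg / speed
Cost = 9.5140 / 2.57
Cost = 3.7019


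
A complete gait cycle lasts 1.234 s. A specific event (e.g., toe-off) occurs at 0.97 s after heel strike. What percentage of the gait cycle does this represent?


pct = (event_time / cycle_time) * 100
pct = (0.97 / 1.234) * 100
ratio = 0.7861
pct = 78.6062


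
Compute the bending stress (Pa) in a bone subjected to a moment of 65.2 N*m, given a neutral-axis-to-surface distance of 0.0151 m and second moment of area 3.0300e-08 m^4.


sigma = M * c / I
sigma = 65.2 * 0.0151 / 3.0300e-08
M * c = 0.9845
sigma = 3.2492e+07


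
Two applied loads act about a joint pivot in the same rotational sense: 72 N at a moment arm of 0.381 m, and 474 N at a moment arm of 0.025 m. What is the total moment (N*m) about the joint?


M = F1 * d1 + F2 * d2
M = 72 * 0.381 + 474 * 0.025
M = 27.4320 + 11.8500
M = 39.2820


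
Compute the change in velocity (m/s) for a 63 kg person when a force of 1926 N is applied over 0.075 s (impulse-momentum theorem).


J = F * dt = 1926 * 0.075 = 144.4500 N*s
delta_v = J / m
delta_v = 144.4500 / 63
delta_v = 2.2929


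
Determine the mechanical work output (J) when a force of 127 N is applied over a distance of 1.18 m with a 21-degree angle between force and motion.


W = F * d * cos(theta)
theta = 21 deg = 0.3665 rad
cos(theta) = 0.9336
W = 127 * 1.18 * 0.9336
W = 139.9064


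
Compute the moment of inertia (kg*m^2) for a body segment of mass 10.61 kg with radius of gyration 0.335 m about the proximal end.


I = m * k^2
I = 10.61 * 0.335^2
k^2 = 0.1122
I = 1.1907


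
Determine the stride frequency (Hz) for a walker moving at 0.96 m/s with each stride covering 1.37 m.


f = v / stride_length
f = 0.96 / 1.37
f = 0.7007


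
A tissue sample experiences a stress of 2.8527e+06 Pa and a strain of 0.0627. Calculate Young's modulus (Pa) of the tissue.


E = stress / strain
E = 2.8527e+06 / 0.0627
E = 4.5498e+07


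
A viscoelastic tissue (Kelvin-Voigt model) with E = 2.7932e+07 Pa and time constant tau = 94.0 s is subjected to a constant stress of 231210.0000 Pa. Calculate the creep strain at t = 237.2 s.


epsilon(t) = (sigma/E) * (1 - exp(-t/tau))
sigma/E = 231210.0000 / 2.7932e+07 = 0.0083
exp(-t/tau) = exp(-237.2 / 94.0) = 0.0802
epsilon = 0.0083 * (1 - 0.0802)
epsilon = 0.0076


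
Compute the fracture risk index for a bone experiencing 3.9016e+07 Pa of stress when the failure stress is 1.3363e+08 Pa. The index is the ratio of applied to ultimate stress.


FRI = applied / ultimate
FRI = 3.9016e+07 / 1.3363e+08
FRI = 0.2920


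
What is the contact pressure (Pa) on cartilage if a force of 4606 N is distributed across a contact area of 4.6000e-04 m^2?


P = F / A
P = 4606 / 4.6000e-04
P = 1.0013e+07


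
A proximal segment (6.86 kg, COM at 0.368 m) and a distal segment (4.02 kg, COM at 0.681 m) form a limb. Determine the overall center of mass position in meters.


COM = (m1*x1 + m2*x2) / (m1 + m2)
COM = (6.86*0.368 + 4.02*0.681) / (6.86 + 4.02)
Numerator = 5.2621
Denominator = 10.8800
COM = 0.4836


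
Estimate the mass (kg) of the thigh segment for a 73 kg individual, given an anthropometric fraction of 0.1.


m_segment = body_mass * fraction
m_segment = 73 * 0.1
m_segment = 7.3000


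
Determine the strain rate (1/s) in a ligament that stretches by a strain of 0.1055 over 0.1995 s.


strain_rate = delta_strain / delta_t
strain_rate = 0.1055 / 0.1995
strain_rate = 0.5288


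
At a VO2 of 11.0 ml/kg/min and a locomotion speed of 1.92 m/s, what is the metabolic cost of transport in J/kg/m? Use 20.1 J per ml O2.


Power per kg = VO2 * 20.1 / 60
Power per kg = 11.0 * 20.1 / 60 = 3.6850 W/kg
Cost = power_per_kg / speed
Cost = 3.6850 / 1.92
Cost = 1.9193


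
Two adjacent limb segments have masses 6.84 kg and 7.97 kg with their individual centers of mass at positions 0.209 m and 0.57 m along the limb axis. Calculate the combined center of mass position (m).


COM = (m1*x1 + m2*x2) / (m1 + m2)
COM = (6.84*0.209 + 7.97*0.57) / (6.84 + 7.97)
Numerator = 5.9725
Denominator = 14.8100
COM = 0.4033


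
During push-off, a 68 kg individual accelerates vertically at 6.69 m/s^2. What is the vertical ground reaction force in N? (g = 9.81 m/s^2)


GRF = m * (g + a)
GRF = 68 * (9.81 + 6.69)
GRF = 68 * 16.5000
GRF = 1122.0000


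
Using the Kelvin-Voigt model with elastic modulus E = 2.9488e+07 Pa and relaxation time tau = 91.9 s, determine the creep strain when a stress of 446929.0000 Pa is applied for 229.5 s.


epsilon(t) = (sigma/E) * (1 - exp(-t/tau))
sigma/E = 446929.0000 / 2.9488e+07 = 0.0152
exp(-t/tau) = exp(-229.5 / 91.9) = 0.0823
epsilon = 0.0152 * (1 - 0.0823)
epsilon = 0.0139


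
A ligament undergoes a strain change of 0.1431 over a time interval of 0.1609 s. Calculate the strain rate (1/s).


strain_rate = delta_strain / delta_t
strain_rate = 0.1431 / 0.1609
strain_rate = 0.8894


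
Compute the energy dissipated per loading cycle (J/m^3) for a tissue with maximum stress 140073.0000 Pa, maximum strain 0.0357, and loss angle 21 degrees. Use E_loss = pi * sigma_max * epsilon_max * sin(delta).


E_loss = pi * sigma_max * epsilon_max * sin(delta)
delta = 21 deg = 0.3665 rad
sin(delta) = 0.3584
E_loss = pi * 140073.0000 * 0.0357 * 0.3584
E_loss = 5629.9130


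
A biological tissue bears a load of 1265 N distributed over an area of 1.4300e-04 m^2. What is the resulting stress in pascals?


stress = F / A
stress = 1265 / 1.4300e-04
stress = 8.8462e+06


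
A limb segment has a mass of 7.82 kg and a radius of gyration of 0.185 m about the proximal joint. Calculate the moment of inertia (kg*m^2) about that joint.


I = m * k^2
I = 7.82 * 0.185^2
k^2 = 0.0342
I = 0.2676


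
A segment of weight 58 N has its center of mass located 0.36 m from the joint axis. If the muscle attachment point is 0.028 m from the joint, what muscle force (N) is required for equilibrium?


F_muscle = W * d_load / d_muscle
F_muscle = 58 * 0.36 / 0.028
Numerator = 20.8800
F_muscle = 745.7143


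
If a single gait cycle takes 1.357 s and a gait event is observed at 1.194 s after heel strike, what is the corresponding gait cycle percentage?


pct = (event_time / cycle_time) * 100
pct = (1.194 / 1.357) * 100
ratio = 0.8799
pct = 87.9882


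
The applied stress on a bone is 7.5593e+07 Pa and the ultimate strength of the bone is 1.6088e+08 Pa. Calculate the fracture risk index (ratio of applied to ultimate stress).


FRI = applied / ultimate
FRI = 7.5593e+07 / 1.6088e+08
FRI = 0.4699


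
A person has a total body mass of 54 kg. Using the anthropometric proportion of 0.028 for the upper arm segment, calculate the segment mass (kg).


m_segment = body_mass * fraction
m_segment = 54 * 0.028
m_segment = 1.5120


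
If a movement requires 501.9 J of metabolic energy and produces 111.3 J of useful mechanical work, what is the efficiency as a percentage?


eta = (W_mech / E_meta) * 100
eta = (111.3 / 501.9) * 100
ratio = 0.2218
eta = 22.1757


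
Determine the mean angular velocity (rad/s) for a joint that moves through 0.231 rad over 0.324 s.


omega = delta_theta / delta_t
omega = 0.231 / 0.324
omega = 0.7130


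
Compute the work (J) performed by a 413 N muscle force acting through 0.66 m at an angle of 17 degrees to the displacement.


W = F * d * cos(theta)
theta = 17 deg = 0.2967 rad
cos(theta) = 0.9563
W = 413 * 0.66 * 0.9563
W = 260.6696


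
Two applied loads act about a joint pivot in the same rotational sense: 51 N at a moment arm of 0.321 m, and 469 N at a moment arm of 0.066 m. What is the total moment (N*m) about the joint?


M = F1 * d1 + F2 * d2
M = 51 * 0.321 + 469 * 0.066
M = 16.3710 + 30.9540
M = 47.3250


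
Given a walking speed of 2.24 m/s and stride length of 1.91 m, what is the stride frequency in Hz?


f = v / stride_length
f = 2.24 / 1.91
f = 1.1728


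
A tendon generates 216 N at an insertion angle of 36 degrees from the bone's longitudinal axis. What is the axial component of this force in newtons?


F_eff = F_tendon * cos(theta)
theta = 36 deg = 0.6283 rad
cos(theta) = 0.8090
F_eff = 216 * 0.8090
F_eff = 174.7477


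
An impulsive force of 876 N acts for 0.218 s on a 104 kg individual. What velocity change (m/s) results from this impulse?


J = F * dt = 876 * 0.218 = 190.9680 N*s
delta_v = J / m
delta_v = 190.9680 / 104
delta_v = 1.8362


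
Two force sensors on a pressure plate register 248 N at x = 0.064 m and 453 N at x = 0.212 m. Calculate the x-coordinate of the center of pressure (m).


COP_x = (F1*x1 + F2*x2) / (F1 + F2)
COP_x = (248*0.064 + 453*0.212) / (248 + 453)
Numerator = 111.9080
Denominator = 701
COP_x = 0.1596


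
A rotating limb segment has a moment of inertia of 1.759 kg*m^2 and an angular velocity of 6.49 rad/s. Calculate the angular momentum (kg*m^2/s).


L = I * omega
L = 1.759 * 6.49
L = 11.4159


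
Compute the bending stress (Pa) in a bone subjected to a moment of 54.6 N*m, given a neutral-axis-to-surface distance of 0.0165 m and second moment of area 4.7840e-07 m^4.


sigma = M * c / I
sigma = 54.6 * 0.0165 / 4.7840e-07
M * c = 0.9009
sigma = 1.8832e+06


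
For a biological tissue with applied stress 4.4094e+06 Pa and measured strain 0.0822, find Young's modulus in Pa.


E = stress / strain
E = 4.4094e+06 / 0.0822
E = 5.3642e+07


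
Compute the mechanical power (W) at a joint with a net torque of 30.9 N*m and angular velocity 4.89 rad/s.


P = M * omega
P = 30.9 * 4.89
P = 151.1010


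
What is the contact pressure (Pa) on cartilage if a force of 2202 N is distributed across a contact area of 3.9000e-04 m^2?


P = F / A
P = 2202 / 3.9000e-04
P = 5.6462e+06


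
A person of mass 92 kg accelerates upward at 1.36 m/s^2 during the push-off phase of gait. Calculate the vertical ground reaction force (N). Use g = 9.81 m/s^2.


GRF = m * (g + a)
GRF = 92 * (9.81 + 1.36)
GRF = 92 * 11.1700
GRF = 1027.6400


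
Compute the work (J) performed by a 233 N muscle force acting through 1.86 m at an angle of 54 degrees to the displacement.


W = F * d * cos(theta)
theta = 54 deg = 0.9425 rad
cos(theta) = 0.5878
W = 233 * 1.86 * 0.5878
W = 254.7344


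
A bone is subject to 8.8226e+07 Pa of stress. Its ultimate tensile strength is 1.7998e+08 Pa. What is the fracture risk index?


FRI = applied / ultimate
FRI = 8.8226e+07 / 1.7998e+08
FRI = 0.4902


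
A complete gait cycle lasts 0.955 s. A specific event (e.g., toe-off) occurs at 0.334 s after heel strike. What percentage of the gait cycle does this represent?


pct = (event_time / cycle_time) * 100
pct = (0.334 / 0.955) * 100
ratio = 0.3497
pct = 34.9738


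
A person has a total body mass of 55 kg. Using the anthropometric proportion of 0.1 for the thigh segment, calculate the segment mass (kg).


m_segment = body_mass * fraction
m_segment = 55 * 0.1
m_segment = 5.5000


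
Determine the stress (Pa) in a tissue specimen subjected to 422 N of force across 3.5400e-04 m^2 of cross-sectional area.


stress = F / A
stress = 422 / 3.5400e-04
stress = 1.1921e+06


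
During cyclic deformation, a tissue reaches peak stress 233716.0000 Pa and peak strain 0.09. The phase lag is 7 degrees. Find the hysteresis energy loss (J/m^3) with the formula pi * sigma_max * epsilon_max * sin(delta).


E_loss = pi * sigma_max * epsilon_max * sin(delta)
delta = 7 deg = 0.1222 rad
sin(delta) = 0.1219
E_loss = pi * 233716.0000 * 0.09 * 0.1219
E_loss = 8053.3263


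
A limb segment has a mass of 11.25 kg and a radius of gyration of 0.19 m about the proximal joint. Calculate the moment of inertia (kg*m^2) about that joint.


I = m * k^2
I = 11.25 * 0.19^2
k^2 = 0.0361
I = 0.4061


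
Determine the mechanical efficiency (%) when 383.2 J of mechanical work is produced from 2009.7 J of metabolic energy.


eta = (W_mech / E_meta) * 100
eta = (383.2 / 2009.7) * 100
ratio = 0.1907
eta = 19.0675
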